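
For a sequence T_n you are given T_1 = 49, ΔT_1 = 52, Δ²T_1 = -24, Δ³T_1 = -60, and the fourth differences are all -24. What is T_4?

73

Build the table forward from the leading diagonal:
D4: -24, -24, -24, -24
D3: -60, -84, -108, -132
D2: -24, -84, -168, -276
D1: 52, 28, -56, -224
T: 49, 101, 129, 73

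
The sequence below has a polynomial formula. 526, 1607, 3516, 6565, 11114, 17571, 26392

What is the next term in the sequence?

38081

First differences: 1081, 1909, 3049, 4549, 6457, 8821
Second differences: 828, 1140, 1500, 1908, 2364
Third differences: 312, 360, 408, 456
Fourth differences: 48, 48, 48
Fourth differences constant at 48.
456 + 48 = 504;  2364 + 504 = 2868;  8821 + 2868 = 11689;  26392 + 11689 = 38081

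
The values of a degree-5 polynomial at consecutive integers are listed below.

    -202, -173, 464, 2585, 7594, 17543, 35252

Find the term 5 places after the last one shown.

Δ: 29, 637, 2121, 5009, 9949, 17709
Δ²: 608, 1484, 2888, 4940, 7760
Δ³: 876, 1404, 2052, 2820
Δ⁴: 528, 648, 768
Δ⁵: 120, 120
Constant fifth difference = 120, so extend:
768 + 120 = 888;  2820 + 888 = 3708;  7760 + 3708 = 11468;  17709 + 11468 = 29177;  35252 + 29177 = 64429
888 + 120 = 1008;  3708 + 1008 = 4716;  11468 + 4716 = 16184;  29177 + 16184 = 45361;  64429 + 45361 = 109790
1008 + 120 = 1128;  4716 + 1128 = 5844;  16184 + 5844 = 22028;  45361 + 22028 = 67389;  109790 + 67389 = 177179
1128 + 120 = 1248;  5844 + 1248 = 7092;  22028 + 7092 = 29120;  67389 + 29120 = 96509;  177179 + 96509 = 273688
1248 + 120 = 1368;  7092 + 1368 = 8460;  29120 + 8460 = 37580;  96509 + 37580 = 134089;  273688 + 134089 = 407777

407777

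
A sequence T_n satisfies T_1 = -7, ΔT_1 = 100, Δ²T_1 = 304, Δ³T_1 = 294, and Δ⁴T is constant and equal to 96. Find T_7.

Build the table forward from the leading diagonal:
Fourth differences: 96  96  96  96  96  96  96
Third differences: 294  390  486  582  678  774  870
Second differences: 304  598  988  1474  2056  2734  3508
First differences: 100  404  1002  1990  3464  5520  8254
T: -7  93  497  1499  3489  6953  12473

12473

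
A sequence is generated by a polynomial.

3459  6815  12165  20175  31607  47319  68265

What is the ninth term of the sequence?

130155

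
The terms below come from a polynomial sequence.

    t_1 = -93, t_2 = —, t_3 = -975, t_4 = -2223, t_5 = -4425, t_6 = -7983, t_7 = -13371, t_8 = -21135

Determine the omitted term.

-351

Using the last 6 terms:
-1248, -2202, -3558, -5388, -7764
-954, -1356, -1830, -2376
-402, -474, -546
-72, -72
Constant fourth difference = -72.
Extend backward: -402 + 72 = -330;  -954 + 330 = -624;  -1248 + 624 = -624;  -975 + 624 = -351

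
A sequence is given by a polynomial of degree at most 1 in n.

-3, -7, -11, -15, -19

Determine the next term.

-23

D1: -4, -4, -4, -4
The first differences are constant (-4).
-19 − 4 = -23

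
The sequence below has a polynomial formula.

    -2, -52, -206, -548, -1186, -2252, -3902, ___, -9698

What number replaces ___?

Using the first 7 terms:
D1: -50  -154  -342  -638  -1066  -1650
D2: -104  -188  -296  -428  -584
D3: -84  -108  -132  -156
D4: -24  -24  -24
Constant fourth difference = -24.
Extend forward: -156 − 24 = -180;  -584 − 180 = -764;  -1650 − 764 = -2414;  -3902 − 2414 = -6316

-6316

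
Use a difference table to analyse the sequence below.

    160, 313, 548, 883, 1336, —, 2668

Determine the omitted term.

1925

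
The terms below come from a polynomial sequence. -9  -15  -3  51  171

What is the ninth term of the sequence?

-6  12  54  120
18  42  66
24  24
The third differences are constant (24).
66 + 24 = 90;  120 + 90 = 210;  171 + 210 = 381
90 + 24 = 114;  210 + 114 = 324;  381 + 324 = 705
114 + 24 = 138;  324 + 138 = 462;  705 + 462 = 1167
138 + 24 = 162;  462 + 162 = 624;  1167 + 624 = 1791

1791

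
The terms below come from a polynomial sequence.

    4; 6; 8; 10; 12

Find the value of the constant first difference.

2

First differences: 2, 2, 2, 2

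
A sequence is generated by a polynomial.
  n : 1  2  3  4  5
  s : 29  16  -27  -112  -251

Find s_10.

-13, -43, -85, -139
-30, -42, -54
-12, -12
Third differences constant at -12.
-54 − 12 = -66;  -139 − 66 = -205;  -251 − 205 = -456
-66 − 12 = -78;  -205 − 78 = -283;  -456 − 283 = -739
-78 − 12 = -90;  -283 − 90 = -373;  -739 − 373 = -1112
-90 − 12 = -102;  -373 − 102 = -475;  -1112 − 475 = -1587
-102 − 12 = -114;  -475 − 114 = -589;  -1587 − 589 = -2176

-2176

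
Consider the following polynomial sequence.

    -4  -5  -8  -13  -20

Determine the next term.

-29

First differences: -1, -3, -5, -7
Second differences: -2, -2, -2
The second differences are constant (-2).
-7 − 2 = -9;  -20 − 9 = -29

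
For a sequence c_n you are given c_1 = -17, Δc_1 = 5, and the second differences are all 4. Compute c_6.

Build the table forward from the leading diagonal:
Δ²: 4  4  4  4  4  4
Δ: 5  9  13  17  21  25
c: -17  -12  -3  10  27  48

48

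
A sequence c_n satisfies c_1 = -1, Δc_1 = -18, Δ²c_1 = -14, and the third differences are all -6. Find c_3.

Build the table forward from the leading diagonal:
D3: -6, -6, -6
D2: -14, -20, -26
D1: -18, -32, -52
c: -1, -19, -51

-51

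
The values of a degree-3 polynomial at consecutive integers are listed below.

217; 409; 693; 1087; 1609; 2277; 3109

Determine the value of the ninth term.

Δ: 192, 284, 394, 522, 668, 832
Δ²: 92, 110, 128, 146, 164
Δ³: 18, 18, 18, 18
Third differences constant at 18.
164 + 18 = 182;  832 + 182 = 1014;  3109 + 1014 = 4123
182 + 18 = 200;  1014 + 200 = 1214;  4123 + 1214 = 5337

5337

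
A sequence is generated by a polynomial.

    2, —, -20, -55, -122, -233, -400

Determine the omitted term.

-5

Using the last 5 terms:
Δ: -35, -67, -111, -167
Δ²: -32, -44, -56
Δ³: -12, -12
Constant third difference = -12.
Extend backward: -32 + 12 = -20;  -35 + 20 = -15;  -20 + 15 = -5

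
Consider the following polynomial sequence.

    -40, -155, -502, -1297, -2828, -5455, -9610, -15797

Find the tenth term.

-36643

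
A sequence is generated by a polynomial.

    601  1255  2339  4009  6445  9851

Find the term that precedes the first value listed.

654  1084  1670  2436  3406
430  586  766  970
156  180  204
24  24
The fourth differences are constant at 24.
Work back: 156 − 24 = 132;  430 − 132 = 298;  654 − 298 = 356;  601 − 356 = 245

245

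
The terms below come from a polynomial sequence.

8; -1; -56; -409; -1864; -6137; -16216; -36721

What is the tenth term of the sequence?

Δ: -9 , -55 , -353 , -1455 , -4273 , -10079 , -20505
Δ²: -46 , -298 , -1102 , -2818 , -5806 , -10426
Δ³: -252 , -804 , -1716 , -2988 , -4620
Δ⁴: -552 , -912 , -1272 , -1632
Δ⁵: -360 , -360 , -360
The fifth differences are constant (-360).
-1632 − 360 = -1992;  -4620 − 1992 = -6612;  -10426 − 6612 = -17038;  -20505 − 17038 = -37543;  -36721 − 37543 = -74264
-1992 − 360 = -2352;  -6612 − 2352 = -8964;  -17038 − 8964 = -26002;  -37543 − 26002 = -63545;  -74264 − 63545 = -137809

-137809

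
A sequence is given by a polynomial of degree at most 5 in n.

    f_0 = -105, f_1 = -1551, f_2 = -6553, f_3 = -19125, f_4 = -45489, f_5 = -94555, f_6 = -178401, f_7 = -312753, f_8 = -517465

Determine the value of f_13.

D1: -1446, -5002, -12572, -26364, -49066, -83846, -134352, -204712
D2: -3556, -7570, -13792, -22702, -34780, -50506, -70360
D3: -4014, -6222, -8910, -12078, -15726, -19854
D4: -2208, -2688, -3168, -3648, -4128
D5: -480, -480, -480, -480
Constant fifth difference = -480, so extend:
-4128 − 480 = -4608;  -19854 − 4608 = -24462;  -70360 − 24462 = -94822;  -204712 − 94822 = -299534;  -517465 − 299534 = -816999
-4608 − 480 = -5088;  -24462 − 5088 = -29550;  -94822 − 29550 = -124372;  -299534 − 124372 = -423906;  -816999 − 423906 = -1240905
-5088 − 480 = -5568;  -29550 − 5568 = -35118;  -124372 − 35118 = -159490;  -423906 − 159490 = -583396;  -1240905 − 583396 = -1824301
-5568 − 480 = -6048;  -35118 − 6048 = -41166;  -159490 − 41166 = -200656;  -583396 − 200656 = -784052;  -1824301 − 784052 = -2608353
-6048 − 480 = -6528;  -41166 − 6528 = -47694;  -200656 − 47694 = -248350;  -784052 − 248350 = -1032402;  -2608353 − 1032402 = -3640755

-3640755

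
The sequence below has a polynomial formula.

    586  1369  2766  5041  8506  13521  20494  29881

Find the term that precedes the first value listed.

201

D1: 783, 1397, 2275, 3465, 5015, 6973, 9387
D2: 614, 878, 1190, 1550, 1958, 2414
D3: 264, 312, 360, 408, 456
D4: 48, 48, 48, 48
The fourth differences are constant at 48.
Work back: 264 − 48 = 216;  614 − 216 = 398;  783 − 398 = 385;  586 − 385 = 201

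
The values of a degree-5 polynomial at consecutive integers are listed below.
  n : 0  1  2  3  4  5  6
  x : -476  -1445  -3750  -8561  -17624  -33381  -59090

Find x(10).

-361886

First differences: -969  -2305  -4811  -9063  -15757  -25709
Second differences: -1336  -2506  -4252  -6694  -9952
Third differences: -1170  -1746  -2442  -3258
Fourth differences: -576  -696  -816
Fifth differences: -120  -120
Constant fifth difference = -120, so extend:
-816 − 120 = -936;  -3258 − 936 = -4194;  -9952 − 4194 = -14146;  -25709 − 14146 = -39855;  -59090 − 39855 = -98945
-936 − 120 = -1056;  -4194 − 1056 = -5250;  -14146 − 5250 = -19396;  -39855 − 19396 = -59251;  -98945 − 59251 = -158196
-1056 − 120 = -1176;  -5250 − 1176 = -6426;  -19396 − 6426 = -25822;  -59251 − 25822 = -85073;  -158196 − 85073 = -243269
-1176 − 120 = -1296;  -6426 − 1296 = -7722;  -25822 − 7722 = -33544;  -85073 − 33544 = -118617;  -243269 − 118617 = -361886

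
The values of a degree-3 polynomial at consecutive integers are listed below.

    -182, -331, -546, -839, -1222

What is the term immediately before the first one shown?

-87

-149  -215  -293  -383
-66  -78  -90
-12  -12
The third differences are constant at -12.
Work back: -66 + 12 = -54;  -149 + 54 = -95;  -182 + 95 = -87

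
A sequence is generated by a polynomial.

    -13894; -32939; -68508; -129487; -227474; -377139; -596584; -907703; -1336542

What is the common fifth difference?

First differences: -19045, -35569, -60979, -97987, -149665, -219445, -311119, -428839
Second differences: -16524, -25410, -37008, -51678, -69780, -91674, -117720
Third differences: -8886, -11598, -14670, -18102, -21894, -26046
Fourth differences: -2712, -3072, -3432, -3792, -4152
Fifth differences: -360, -360, -360, -360

-360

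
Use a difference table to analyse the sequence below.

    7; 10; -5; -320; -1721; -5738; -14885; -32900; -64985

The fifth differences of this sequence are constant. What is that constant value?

-240

Δ: 3, -15, -315, -1401, -4017, -9147, -18015, -32085
Δ²: -18, -300, -1086, -2616, -5130, -8868, -14070
Δ³: -282, -786, -1530, -2514, -3738, -5202
Δ⁴: -504, -744, -984, -1224, -1464
Δ⁵: -240, -240, -240, -240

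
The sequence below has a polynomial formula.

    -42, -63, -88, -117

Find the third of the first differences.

D1: -21, -25, -29
D2: -4, -4

-29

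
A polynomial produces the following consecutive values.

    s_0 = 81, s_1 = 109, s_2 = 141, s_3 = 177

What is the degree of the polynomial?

D1: 28, 32, 36
D2: 4, 4
The second differences are constant, so the polynomial has degree 2.

2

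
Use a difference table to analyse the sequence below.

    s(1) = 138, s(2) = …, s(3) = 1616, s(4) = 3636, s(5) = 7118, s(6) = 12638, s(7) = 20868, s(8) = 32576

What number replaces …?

Using the last 6 terms:
First differences: 2020, 3482, 5520, 8230, 11708
Second differences: 1462, 2038, 2710, 3478
Third differences: 576, 672, 768
Fourth differences: 96, 96
Constant fourth difference = 96.
Extend backward: 576 − 96 = 480;  1462 − 480 = 982;  2020 − 982 = 1038;  1616 − 1038 = 578

578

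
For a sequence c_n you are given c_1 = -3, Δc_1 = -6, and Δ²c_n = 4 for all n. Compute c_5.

Build the table forward from the leading diagonal:
Second differences: 4, 4, 4, 4, 4
First differences: -6, -2, 2, 6, 10
c: -3, -9, -11, -9, -3

-3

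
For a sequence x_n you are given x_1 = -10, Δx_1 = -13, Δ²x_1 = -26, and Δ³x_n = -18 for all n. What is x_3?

-62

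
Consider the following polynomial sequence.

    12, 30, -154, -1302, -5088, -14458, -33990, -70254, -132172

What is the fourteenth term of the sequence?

-1348842

Δ: 18  -184  -1148  -3786  -9370  -19532  -36264  -61918
Δ²: -202  -964  -2638  -5584  -10162  -16732  -25654
Δ³: -762  -1674  -2946  -4578  -6570  -8922
Δ⁴: -912  -1272  -1632  -1992  -2352
Δ⁵: -360  -360  -360  -360
The fifth differences are constant (-360).
-2352 − 360 = -2712;  -8922 − 2712 = -11634;  -25654 − 11634 = -37288;  -61918 − 37288 = -99206;  -132172 − 99206 = -231378
-2712 − 360 = -3072;  -11634 − 3072 = -14706;  -37288 − 14706 = -51994;  -99206 − 51994 = -151200;  -231378 − 151200 = -382578
-3072 − 360 = -3432;  -14706 − 3432 = -18138;  -51994 − 18138 = -70132;  -151200 − 70132 = -221332;  -382578 − 221332 = -603910
-3432 − 360 = -3792;  -18138 − 3792 = -21930;  -70132 − 21930 = -92062;  -221332 − 92062 = -313394;  -603910 − 313394 = -917304
-3792 − 360 = -4152;  -21930 − 4152 = -26082;  -92062 − 26082 = -118144;  -313394 − 118144 = -431538;  -917304 − 431538 = -1348842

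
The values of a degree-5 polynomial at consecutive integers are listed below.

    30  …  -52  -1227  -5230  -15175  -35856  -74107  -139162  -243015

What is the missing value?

89

Using the last 8 terms:
First differences: -1175  -4003  -9945  -20681  -38251  -65055  -103853
Second differences: -2828  -5942  -10736  -17570  -26804  -38798
Third differences: -3114  -4794  -6834  -9234  -11994
Fourth differences: -1680  -2040  -2400  -2760
Fifth differences: -360  -360  -360
Constant fifth difference = -360.
Extend backward: -1680 + 360 = -1320;  -3114 + 1320 = -1794;  -2828 + 1794 = -1034;  -1175 + 1034 = -141;  -52 + 141 = 89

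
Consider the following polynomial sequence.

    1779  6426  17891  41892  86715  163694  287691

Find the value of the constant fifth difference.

Δ: 4647, 11465, 24001, 44823, 76979, 123997
Δ²: 6818, 12536, 20822, 32156, 47018
Δ³: 5718, 8286, 11334, 14862
Δ⁴: 2568, 3048, 3528
Δ⁵: 480, 480

480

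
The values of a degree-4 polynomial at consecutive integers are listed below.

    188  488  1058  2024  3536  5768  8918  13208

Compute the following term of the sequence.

Δ: 300 , 570 , 966 , 1512 , 2232 , 3150 , 4290
Δ²: 270 , 396 , 546 , 720 , 918 , 1140
Δ³: 126 , 150 , 174 , 198 , 222
Δ⁴: 24 , 24 , 24 , 24
The fourth differences are constant (24).
222 + 24 = 246;  1140 + 246 = 1386;  4290 + 1386 = 5676;  13208 + 5676 = 18884

18884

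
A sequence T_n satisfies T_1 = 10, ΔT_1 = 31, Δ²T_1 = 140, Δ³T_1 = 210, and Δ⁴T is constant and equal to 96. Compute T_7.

Build the table forward from the leading diagonal:
Δ⁴: 96, 96, 96, 96, 96, 96, 96
Δ³: 210, 306, 402, 498, 594, 690, 786
Δ²: 140, 350, 656, 1058, 1556, 2150, 2840
Δ: 31, 171, 521, 1177, 2235, 3791, 5941
T: 10, 41, 212, 733, 1910, 4145, 7936

7936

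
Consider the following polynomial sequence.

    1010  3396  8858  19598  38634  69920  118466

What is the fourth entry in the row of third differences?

5010

First differences: 2386, 5462, 10740, 19036, 31286, 48546
Second differences: 3076, 5278, 8296, 12250, 17260
Third differences: 2202, 3018, 3954, 5010
Fourth differences: 816, 936, 1056
Fifth differences: 120, 120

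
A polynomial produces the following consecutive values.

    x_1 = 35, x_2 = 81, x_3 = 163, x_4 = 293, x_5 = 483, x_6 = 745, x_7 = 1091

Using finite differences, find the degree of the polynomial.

3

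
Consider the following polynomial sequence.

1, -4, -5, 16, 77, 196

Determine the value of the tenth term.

1612

First differences: -5 , -1 , 21 , 61 , 119
Second differences: 4 , 22 , 40 , 58
Third differences: 18 , 18 , 18
Constant third difference = 18, so extend:
58 + 18 = 76;  119 + 76 = 195;  196 + 195 = 391
76 + 18 = 94;  195 + 94 = 289;  391 + 289 = 680
94 + 18 = 112;  289 + 112 = 401;  680 + 401 = 1081
112 + 18 = 130;  401 + 130 = 531;  1081 + 531 = 1612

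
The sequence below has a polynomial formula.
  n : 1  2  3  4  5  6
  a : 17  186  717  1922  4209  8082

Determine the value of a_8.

23082

D1: 169  531  1205  2287  3873
D2: 362  674  1082  1586
D3: 312  408  504
D4: 96  96
The fourth differences are constant (96).
504 + 96 = 600;  1586 + 600 = 2186;  3873 + 2186 = 6059;  8082 + 6059 = 14141
600 + 96 = 696;  2186 + 696 = 2882;  6059 + 2882 = 8941;  14141 + 8941 = 23082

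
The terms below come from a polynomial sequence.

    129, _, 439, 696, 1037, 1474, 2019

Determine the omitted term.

Using the last 5 terms:
Δ: 257, 341, 437, 545
Δ²: 84, 96, 108
Δ³: 12, 12
Constant third difference = 12.
Extend backward: 84 − 12 = 72;  257 − 72 = 185;  439 − 185 = 254

254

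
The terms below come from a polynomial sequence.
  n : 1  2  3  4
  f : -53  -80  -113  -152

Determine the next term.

-197

-27, -33, -39
-6, -6
Second differences constant at -6.
-39 − 6 = -45;  -152 − 45 = -197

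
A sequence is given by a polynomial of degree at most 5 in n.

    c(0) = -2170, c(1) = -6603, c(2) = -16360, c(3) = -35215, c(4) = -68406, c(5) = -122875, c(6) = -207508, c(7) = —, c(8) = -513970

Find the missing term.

-333375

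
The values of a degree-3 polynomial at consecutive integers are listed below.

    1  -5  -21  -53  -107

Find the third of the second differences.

-22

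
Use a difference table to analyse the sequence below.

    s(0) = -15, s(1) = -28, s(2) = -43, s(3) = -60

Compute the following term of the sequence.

-79

D1: -13 , -15 , -17
D2: -2 , -2
The second differences are constant (-2).
-17 − 2 = -19;  -60 − 19 = -79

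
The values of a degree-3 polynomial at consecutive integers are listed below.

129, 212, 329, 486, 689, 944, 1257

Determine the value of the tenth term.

Δ: 83, 117, 157, 203, 255, 313
Δ²: 34, 40, 46, 52, 58
Δ³: 6, 6, 6, 6
The third differences are constant (6).
58 + 6 = 64;  313 + 64 = 377;  1257 + 377 = 1634
64 + 6 = 70;  377 + 70 = 447;  1634 + 447 = 2081
70 + 6 = 76;  447 + 76 = 523;  2081 + 523 = 2604

2604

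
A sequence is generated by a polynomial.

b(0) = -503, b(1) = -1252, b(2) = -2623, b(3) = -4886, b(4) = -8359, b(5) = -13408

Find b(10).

-749 , -1371 , -2263 , -3473 , -5049
-622 , -892 , -1210 , -1576
-270 , -318 , -366
-48 , -48
Constant fourth difference = -48, so extend:
-366 − 48 = -414;  -1576 − 414 = -1990;  -5049 − 1990 = -7039;  -13408 − 7039 = -20447
-414 − 48 = -462;  -1990 − 462 = -2452;  -7039 − 2452 = -9491;  -20447 − 9491 = -29938
-462 − 48 = -510;  -2452 − 510 = -2962;  -9491 − 2962 = -12453;  -29938 − 12453 = -42391
-510 − 48 = -558;  -2962 − 558 = -3520;  -12453 − 3520 = -15973;  -42391 − 15973 = -58364
-558 − 48 = -606;  -3520 − 606 = -4126;  -15973 − 4126 = -20099;  -58364 − 20099 = -78463

-78463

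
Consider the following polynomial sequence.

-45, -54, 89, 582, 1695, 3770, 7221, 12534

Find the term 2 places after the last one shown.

Δ: -9 , 143 , 493 , 1113 , 2075 , 3451 , 5313
Δ²: 152 , 350 , 620 , 962 , 1376 , 1862
Δ³: 198 , 270 , 342 , 414 , 486
Δ⁴: 72 , 72 , 72 , 72
Constant fourth difference = 72, so extend:
486 + 72 = 558;  1862 + 558 = 2420;  5313 + 2420 = 7733;  12534 + 7733 = 20267
558 + 72 = 630;  2420 + 630 = 3050;  7733 + 3050 = 10783;  20267 + 10783 = 31050

31050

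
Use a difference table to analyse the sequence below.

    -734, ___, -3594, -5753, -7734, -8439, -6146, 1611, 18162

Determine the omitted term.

-1851

Using the last 7 terms:
D1: -2159  -1981  -705  2293  7757  16551
D2: 178  1276  2998  5464  8794
D3: 1098  1722  2466  3330
D4: 624  744  864
D5: 120  120
Constant fifth difference = 120.
Extend backward: 624 − 120 = 504;  1098 − 504 = 594;  178 − 594 = -416;  -2159 + 416 = -1743;  -3594 + 1743 = -1851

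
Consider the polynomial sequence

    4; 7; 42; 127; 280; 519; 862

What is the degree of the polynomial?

3

3, 35, 85, 153, 239, 343
32, 50, 68, 86, 104
18, 18, 18, 18
The third differences are constant, so the polynomial has degree 3.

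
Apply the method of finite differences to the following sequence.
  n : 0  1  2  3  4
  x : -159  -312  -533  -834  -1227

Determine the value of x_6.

-2337

First differences: -153, -221, -301, -393
Second differences: -68, -80, -92
Third differences: -12, -12
The third differences are constant (-12).
-92 − 12 = -104;  -393 − 104 = -497;  -1227 − 497 = -1724
-104 − 12 = -116;  -497 − 116 = -613;  -1724 − 613 = -2337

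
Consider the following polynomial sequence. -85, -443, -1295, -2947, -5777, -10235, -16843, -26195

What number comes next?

-38957

D1: -358, -852, -1652, -2830, -4458, -6608, -9352
D2: -494, -800, -1178, -1628, -2150, -2744
D3: -306, -378, -450, -522, -594
D4: -72, -72, -72, -72
The fourth differences are constant (-72).
-594 − 72 = -666;  -2744 − 666 = -3410;  -9352 − 3410 = -12762;  -26195 − 12762 = -38957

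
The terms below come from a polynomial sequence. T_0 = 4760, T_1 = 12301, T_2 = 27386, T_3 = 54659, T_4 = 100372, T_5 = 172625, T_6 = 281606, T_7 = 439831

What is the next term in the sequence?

First differences: 7541, 15085, 27273, 45713, 72253, 108981, 158225
Second differences: 7544, 12188, 18440, 26540, 36728, 49244
Third differences: 4644, 6252, 8100, 10188, 12516
Fourth differences: 1608, 1848, 2088, 2328
Fifth differences: 240, 240, 240
Fifth differences constant at 240.
2328 + 240 = 2568;  12516 + 2568 = 15084;  49244 + 15084 = 64328;  158225 + 64328 = 222553;  439831 + 222553 = 662384

662384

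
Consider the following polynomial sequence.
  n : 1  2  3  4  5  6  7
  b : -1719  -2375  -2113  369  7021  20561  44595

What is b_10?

231561

D1: -656, 262, 2482, 6652, 13540, 24034
D2: 918, 2220, 4170, 6888, 10494
D3: 1302, 1950, 2718, 3606
D4: 648, 768, 888
D5: 120, 120
Fifth differences constant at 120.
888 + 120 = 1008;  3606 + 1008 = 4614;  10494 + 4614 = 15108;  24034 + 15108 = 39142;  44595 + 39142 = 83737
1008 + 120 = 1128;  4614 + 1128 = 5742;  15108 + 5742 = 20850;  39142 + 20850 = 59992;  83737 + 59992 = 143729
1128 + 120 = 1248;  5742 + 1248 = 6990;  20850 + 6990 = 27840;  59992 + 27840 = 87832;  143729 + 87832 = 231561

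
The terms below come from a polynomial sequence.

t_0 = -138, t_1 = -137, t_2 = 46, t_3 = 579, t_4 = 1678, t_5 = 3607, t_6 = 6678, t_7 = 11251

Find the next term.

17734

D1: 1  183  533  1099  1929  3071  4573
D2: 182  350  566  830  1142  1502
D3: 168  216  264  312  360
D4: 48  48  48  48
The fourth differences are constant (48).
360 + 48 = 408;  1502 + 408 = 1910;  4573 + 1910 = 6483;  11251 + 6483 = 17734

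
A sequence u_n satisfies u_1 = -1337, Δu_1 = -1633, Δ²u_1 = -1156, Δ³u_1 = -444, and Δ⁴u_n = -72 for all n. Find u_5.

Build the table forward from the leading diagonal:
Fourth differences: -72  -72  -72  -72  -72
Third differences: -444  -516  -588  -660  -732
Second differences: -1156  -1600  -2116  -2704  -3364
First differences: -1633  -2789  -4389  -6505  -9209
u: -1337  -2970  -5759  -10148  -16653

-16653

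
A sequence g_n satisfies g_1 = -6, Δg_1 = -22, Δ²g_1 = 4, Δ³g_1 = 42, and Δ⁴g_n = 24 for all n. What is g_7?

Build the table forward from the leading diagonal:
Δ⁴: 24  24  24  24  24  24  24
Δ³: 42  66  90  114  138  162  186
Δ²: 4  46  112  202  316  454  616
Δ: -22  -18  28  140  342  658  1112
g: -6  -28  -46  -18  122  464  1122

1122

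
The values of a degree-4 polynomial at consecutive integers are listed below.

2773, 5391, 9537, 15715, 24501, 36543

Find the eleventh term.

173313

D1: 2618, 4146, 6178, 8786, 12042
D2: 1528, 2032, 2608, 3256
D3: 504, 576, 648
D4: 72, 72
The fourth differences are constant (72).
648 + 72 = 720;  3256 + 720 = 3976;  12042 + 3976 = 16018;  36543 + 16018 = 52561
720 + 72 = 792;  3976 + 792 = 4768;  16018 + 4768 = 20786;  52561 + 20786 = 73347
792 + 72 = 864;  4768 + 864 = 5632;  20786 + 5632 = 26418;  73347 + 26418 = 99765
864 + 72 = 936;  5632 + 936 = 6568;  26418 + 6568 = 32986;  99765 + 32986 = 132751
936 + 72 = 1008;  6568 + 1008 = 7576;  32986 + 7576 = 40562;  132751 + 40562 = 173313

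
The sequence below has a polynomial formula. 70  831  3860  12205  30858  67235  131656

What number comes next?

237825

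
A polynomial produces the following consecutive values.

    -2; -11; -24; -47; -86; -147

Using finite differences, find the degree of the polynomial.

D1: -9, -13, -23, -39, -61
D2: -4, -10, -16, -22
D3: -6, -6, -6
The third differences are constant, so the polynomial has degree 3.

3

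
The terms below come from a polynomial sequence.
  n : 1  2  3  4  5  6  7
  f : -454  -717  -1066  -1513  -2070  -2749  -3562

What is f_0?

-265

-263  -349  -447  -557  -679  -813
-86  -98  -110  -122  -134
-12  -12  -12  -12
The third differences are constant at -12.
Work back: -86 + 12 = -74;  -263 + 74 = -189;  -454 + 189 = -265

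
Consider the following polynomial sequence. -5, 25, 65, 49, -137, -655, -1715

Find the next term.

D1: 30, 40, -16, -186, -518, -1060
D2: 10, -56, -170, -332, -542
D3: -66, -114, -162, -210
D4: -48, -48, -48
Fourth differences constant at -48.
-210 − 48 = -258;  -542 − 258 = -800;  -1060 − 800 = -1860;  -1715 − 1860 = -3575

-3575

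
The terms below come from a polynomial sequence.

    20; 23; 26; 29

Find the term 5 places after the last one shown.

44

D1: 3, 3, 3
The first differences are constant (3).
29 + 3 = 32
32 + 3 = 35
35 + 3 = 38
38 + 3 = 41
41 + 3 = 44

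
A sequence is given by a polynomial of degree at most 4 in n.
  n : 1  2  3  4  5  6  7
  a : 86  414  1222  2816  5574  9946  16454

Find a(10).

First differences: 328, 808, 1594, 2758, 4372, 6508
Second differences: 480, 786, 1164, 1614, 2136
Third differences: 306, 378, 450, 522
Fourth differences: 72, 72, 72
Fourth differences constant at 72.
522 + 72 = 594;  2136 + 594 = 2730;  6508 + 2730 = 9238;  16454 + 9238 = 25692
594 + 72 = 666;  2730 + 666 = 3396;  9238 + 3396 = 12634;  25692 + 12634 = 38326
666 + 72 = 738;  3396 + 738 = 4134;  12634 + 4134 = 16768;  38326 + 16768 = 55094

55094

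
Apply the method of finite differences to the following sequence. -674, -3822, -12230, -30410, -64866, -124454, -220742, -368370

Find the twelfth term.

-1892762

D1: -3148  -8408  -18180  -34456  -59588  -96288  -147628
D2: -5260  -9772  -16276  -25132  -36700  -51340
D3: -4512  -6504  -8856  -11568  -14640
D4: -1992  -2352  -2712  -3072
D5: -360  -360  -360
The fifth differences are constant (-360).
-3072 − 360 = -3432;  -14640 − 3432 = -18072;  -51340 − 18072 = -69412;  -147628 − 69412 = -217040;  -368370 − 217040 = -585410
-3432 − 360 = -3792;  -18072 − 3792 = -21864;  -69412 − 21864 = -91276;  -217040 − 91276 = -308316;  -585410 − 308316 = -893726
-3792 − 360 = -4152;  -21864 − 4152 = -26016;  -91276 − 26016 = -117292;  -308316 − 117292 = -425608;  -893726 − 425608 = -1319334
-4152 − 360 = -4512;  -26016 − 4512 = -30528;  -117292 − 30528 = -147820;  -425608 − 147820 = -573428;  -1319334 − 573428 = -1892762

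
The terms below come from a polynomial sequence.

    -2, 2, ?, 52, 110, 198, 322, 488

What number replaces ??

18

Using the last 5 terms:
D1: 58  88  124  166
D2: 30  36  42
D3: 6  6
Constant third difference = 6.
Extend backward: 30 − 6 = 24;  58 − 24 = 34;  52 − 34 = 18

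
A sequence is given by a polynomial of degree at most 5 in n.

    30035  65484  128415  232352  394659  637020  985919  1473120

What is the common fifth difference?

480

D1: 35449, 62931, 103937, 162307, 242361, 348899, 487201
D2: 27482, 41006, 58370, 80054, 106538, 138302
D3: 13524, 17364, 21684, 26484, 31764
D4: 3840, 4320, 4800, 5280
D5: 480, 480, 480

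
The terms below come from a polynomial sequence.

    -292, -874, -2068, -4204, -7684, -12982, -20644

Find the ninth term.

-45604

Δ: -582, -1194, -2136, -3480, -5298, -7662
Δ²: -612, -942, -1344, -1818, -2364
Δ³: -330, -402, -474, -546
Δ⁴: -72, -72, -72
Constant fourth difference = -72, so extend:
-546 − 72 = -618;  -2364 − 618 = -2982;  -7662 − 2982 = -10644;  -20644 − 10644 = -31288
-618 − 72 = -690;  -2982 − 690 = -3672;  -10644 − 3672 = -14316;  -31288 − 14316 = -45604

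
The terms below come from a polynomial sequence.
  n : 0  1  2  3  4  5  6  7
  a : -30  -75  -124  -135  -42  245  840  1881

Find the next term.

-45  -49  -11  93  287  595  1041
-4  38  104  194  308  446
42  66  90  114  138
24  24  24  24
Fourth differences constant at 24.
138 + 24 = 162;  446 + 162 = 608;  1041 + 608 = 1649;  1881 + 1649 = 3530

3530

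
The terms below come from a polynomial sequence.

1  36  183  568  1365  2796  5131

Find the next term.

8688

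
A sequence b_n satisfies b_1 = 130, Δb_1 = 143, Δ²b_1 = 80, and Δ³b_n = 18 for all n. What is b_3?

496

Build the table forward from the leading diagonal:
Δ³: 18, 18, 18
Δ²: 80, 98, 116
Δ: 143, 223, 321
b: 130, 273, 496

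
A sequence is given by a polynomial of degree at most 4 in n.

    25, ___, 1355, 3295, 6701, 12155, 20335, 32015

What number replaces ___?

Using the last 6 terms:
Δ: 1940, 3406, 5454, 8180, 11680
Δ²: 1466, 2048, 2726, 3500
Δ³: 582, 678, 774
Δ⁴: 96, 96
Constant fourth difference = 96.
Extend backward: 582 − 96 = 486;  1466 − 486 = 980;  1940 − 980 = 960;  1355 − 960 = 395

395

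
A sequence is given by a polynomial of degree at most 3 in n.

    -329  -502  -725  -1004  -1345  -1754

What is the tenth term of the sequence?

-4190

-173 , -223 , -279 , -341 , -409
-50 , -56 , -62 , -68
-6 , -6 , -6
Constant third difference = -6, so extend:
-68 − 6 = -74;  -409 − 74 = -483;  -1754 − 483 = -2237
-74 − 6 = -80;  -483 − 80 = -563;  -2237 − 563 = -2800
-80 − 6 = -86;  -563 − 86 = -649;  -2800 − 649 = -3449
-86 − 6 = -92;  -649 − 92 = -741;  -3449 − 741 = -4190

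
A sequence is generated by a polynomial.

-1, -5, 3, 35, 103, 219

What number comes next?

-4 , 8 , 32 , 68 , 116
12 , 24 , 36 , 48
12 , 12 , 12
Constant third difference = 12, so extend:
48 + 12 = 60;  116 + 60 = 176;  219 + 176 = 395

395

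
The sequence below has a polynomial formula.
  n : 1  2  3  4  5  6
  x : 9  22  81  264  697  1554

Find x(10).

14382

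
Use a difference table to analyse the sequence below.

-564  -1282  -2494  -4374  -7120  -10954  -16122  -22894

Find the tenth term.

Δ: -718 , -1212 , -1880 , -2746 , -3834 , -5168 , -6772
Δ²: -494 , -668 , -866 , -1088 , -1334 , -1604
Δ³: -174 , -198 , -222 , -246 , -270
Δ⁴: -24 , -24 , -24 , -24
Constant fourth difference = -24, so extend:
-270 − 24 = -294;  -1604 − 294 = -1898;  -6772 − 1898 = -8670;  -22894 − 8670 = -31564
-294 − 24 = -318;  -1898 − 318 = -2216;  -8670 − 2216 = -10886;  -31564 − 10886 = -42450

-42450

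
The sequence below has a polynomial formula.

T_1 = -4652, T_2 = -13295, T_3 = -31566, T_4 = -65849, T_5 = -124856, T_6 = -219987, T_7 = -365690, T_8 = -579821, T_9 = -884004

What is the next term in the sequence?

Δ: -8643 , -18271 , -34283 , -59007 , -95131 , -145703 , -214131 , -304183
Δ²: -9628 , -16012 , -24724 , -36124 , -50572 , -68428 , -90052
Δ³: -6384 , -8712 , -11400 , -14448 , -17856 , -21624
Δ⁴: -2328 , -2688 , -3048 , -3408 , -3768
Δ⁵: -360 , -360 , -360 , -360
Fifth differences constant at -360.
-3768 − 360 = -4128;  -21624 − 4128 = -25752;  -90052 − 25752 = -115804;  -304183 − 115804 = -419987;  -884004 − 419987 = -1303991

-1303991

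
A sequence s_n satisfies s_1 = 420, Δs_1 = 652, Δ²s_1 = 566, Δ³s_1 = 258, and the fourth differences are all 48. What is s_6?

Build the table forward from the leading diagonal:
Δ⁴: 48, 48, 48, 48, 48, 48
Δ³: 258, 306, 354, 402, 450, 498
Δ²: 566, 824, 1130, 1484, 1886, 2336
Δ: 652, 1218, 2042, 3172, 4656, 6542
s: 420, 1072, 2290, 4332, 7504, 12160

12160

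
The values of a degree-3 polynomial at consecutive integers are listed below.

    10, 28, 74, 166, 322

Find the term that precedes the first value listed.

18  46  92  156
28  46  64
18  18
The third differences are constant at 18.
Work back: 28 − 18 = 10;  18 − 10 = 8;  10 − 8 = 2

2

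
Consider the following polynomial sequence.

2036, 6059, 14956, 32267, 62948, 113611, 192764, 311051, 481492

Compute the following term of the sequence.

D1: 4023  8897  17311  30681  50663  79153  118287  170441
D2: 4874  8414  13370  19982  28490  39134  52154
D3: 3540  4956  6612  8508  10644  13020
D4: 1416  1656  1896  2136  2376
D5: 240  240  240  240
The fifth differences are constant (240).
2376 + 240 = 2616;  13020 + 2616 = 15636;  52154 + 15636 = 67790;  170441 + 67790 = 238231;  481492 + 238231 = 719723

719723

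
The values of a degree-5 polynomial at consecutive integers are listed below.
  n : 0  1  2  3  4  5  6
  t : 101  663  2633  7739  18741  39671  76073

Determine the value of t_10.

Δ: 562 , 1970 , 5106 , 11002 , 20930 , 36402
Δ²: 1408 , 3136 , 5896 , 9928 , 15472
Δ³: 1728 , 2760 , 4032 , 5544
Δ⁴: 1032 , 1272 , 1512
Δ⁵: 240 , 240
Fifth differences constant at 240.
1512 + 240 = 1752;  5544 + 1752 = 7296;  15472 + 7296 = 22768;  36402 + 22768 = 59170;  76073 + 59170 = 135243
1752 + 240 = 1992;  7296 + 1992 = 9288;  22768 + 9288 = 32056;  59170 + 32056 = 91226;  135243 + 91226 = 226469
1992 + 240 = 2232;  9288 + 2232 = 11520;  32056 + 11520 = 43576;  91226 + 43576 = 134802;  226469 + 134802 = 361271
2232 + 240 = 2472;  11520 + 2472 = 13992;  43576 + 13992 = 57568;  134802 + 57568 = 192370;  361271 + 192370 = 553641

553641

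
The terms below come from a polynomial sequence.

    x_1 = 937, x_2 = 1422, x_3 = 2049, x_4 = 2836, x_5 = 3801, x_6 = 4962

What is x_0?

576

Δ: 485, 627, 787, 965, 1161
Δ²: 142, 160, 178, 196
Δ³: 18, 18, 18
The third differences are constant at 18.
Work back: 142 − 18 = 124;  485 − 124 = 361;  937 − 361 = 576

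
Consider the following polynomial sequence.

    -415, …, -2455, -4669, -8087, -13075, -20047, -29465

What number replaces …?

-1127

Using the last 6 terms:
D1: -2214  -3418  -4988  -6972  -9418
D2: -1204  -1570  -1984  -2446
D3: -366  -414  -462
D4: -48  -48
Constant fourth difference = -48.
Extend backward: -366 + 48 = -318;  -1204 + 318 = -886;  -2214 + 886 = -1328;  -2455 + 1328 = -1127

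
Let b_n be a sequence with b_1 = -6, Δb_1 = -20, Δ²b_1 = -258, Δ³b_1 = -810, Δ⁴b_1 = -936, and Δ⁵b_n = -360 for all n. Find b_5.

-5810

Build the table forward from the leading diagonal:
D5: -360  -360  -360  -360  -360
D4: -936  -1296  -1656  -2016  -2376
D3: -810  -1746  -3042  -4698  -6714
D2: -258  -1068  -2814  -5856  -10554
D1: -20  -278  -1346  -4160  -10016
b: -6  -26  -304  -1650  -5810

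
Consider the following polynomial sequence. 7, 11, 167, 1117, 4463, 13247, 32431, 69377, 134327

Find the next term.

240883

Δ: 4  156  950  3346  8784  19184  36946  64950
Δ²: 152  794  2396  5438  10400  17762  28004
Δ³: 642  1602  3042  4962  7362  10242
Δ⁴: 960  1440  1920  2400  2880
Δ⁵: 480  480  480  480
The fifth differences are constant (480).
2880 + 480 = 3360;  10242 + 3360 = 13602;  28004 + 13602 = 41606;  64950 + 41606 = 106556;  134327 + 106556 = 240883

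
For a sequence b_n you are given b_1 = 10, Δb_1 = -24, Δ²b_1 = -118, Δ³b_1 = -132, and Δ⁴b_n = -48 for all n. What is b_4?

Build the table forward from the leading diagonal:
Δ⁴: -48  -48  -48  -48
Δ³: -132  -180  -228  -276
Δ²: -118  -250  -430  -658
Δ: -24  -142  -392  -822
b: 10  -14  -156  -548

-548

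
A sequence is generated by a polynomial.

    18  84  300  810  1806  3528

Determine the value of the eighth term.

10350

66, 216, 510, 996, 1722
150, 294, 486, 726
144, 192, 240
48, 48
Constant fourth difference = 48, so extend:
240 + 48 = 288;  726 + 288 = 1014;  1722 + 1014 = 2736;  3528 + 2736 = 6264
288 + 48 = 336;  1014 + 336 = 1350;  2736 + 1350 = 4086;  6264 + 4086 = 10350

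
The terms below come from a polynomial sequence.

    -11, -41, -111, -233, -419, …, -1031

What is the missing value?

Using the first 5 terms:
Δ: -30  -70  -122  -186
Δ²: -40  -52  -64
Δ³: -12  -12
Constant third difference = -12.
Extend forward: -64 − 12 = -76;  -186 − 76 = -262;  -419 − 262 = -681

-681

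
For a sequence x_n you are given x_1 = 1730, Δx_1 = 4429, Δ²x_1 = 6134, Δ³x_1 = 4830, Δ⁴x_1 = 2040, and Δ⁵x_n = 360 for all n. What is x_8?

Build the table forward from the leading diagonal:
Fifth differences: 360  360  360  360  360  360  360  360
Fourth differences: 2040  2400  2760  3120  3480  3840  4200  4560
Third differences: 4830  6870  9270  12030  15150  18630  22470  26670
Second differences: 6134  10964  17834  27104  39134  54284  72914  95384
First differences: 4429  10563  21527  39361  66465  105599  159883  232797
x: 1730  6159  16722  38249  77610  144075  249674  409557

409557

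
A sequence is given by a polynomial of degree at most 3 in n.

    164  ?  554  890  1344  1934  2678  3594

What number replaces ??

318

Using the last 6 terms:
336, 454, 590, 744, 916
118, 136, 154, 172
18, 18, 18
Constant third difference = 18.
Extend backward: 118 − 18 = 100;  336 − 100 = 236;  554 − 236 = 318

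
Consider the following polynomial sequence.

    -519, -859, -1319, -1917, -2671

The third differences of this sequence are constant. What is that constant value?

-18

D1: -340, -460, -598, -754
D2: -120, -138, -156
D3: -18, -18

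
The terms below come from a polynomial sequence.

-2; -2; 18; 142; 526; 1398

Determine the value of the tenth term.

16846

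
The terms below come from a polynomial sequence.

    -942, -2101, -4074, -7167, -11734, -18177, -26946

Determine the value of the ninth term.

-53502

Δ: -1159, -1973, -3093, -4567, -6443, -8769
Δ²: -814, -1120, -1474, -1876, -2326
Δ³: -306, -354, -402, -450
Δ⁴: -48, -48, -48
Constant fourth difference = -48, so extend:
-450 − 48 = -498;  -2326 − 498 = -2824;  -8769 − 2824 = -11593;  -26946 − 11593 = -38539
-498 − 48 = -546;  -2824 − 546 = -3370;  -11593 − 3370 = -14963;  -38539 − 14963 = -53502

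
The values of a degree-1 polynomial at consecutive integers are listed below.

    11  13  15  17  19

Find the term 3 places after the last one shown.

25

D1: 2  2  2  2
Constant first difference = 2, so extend:
19 + 2 = 21
21 + 2 = 23
23 + 2 = 25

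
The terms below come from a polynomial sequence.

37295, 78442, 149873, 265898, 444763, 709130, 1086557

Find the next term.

First differences: 41147, 71431, 116025, 178865, 264367, 377427
Second differences: 30284, 44594, 62840, 85502, 113060
Third differences: 14310, 18246, 22662, 27558
Fourth differences: 3936, 4416, 4896
Fifth differences: 480, 480
The fifth differences are constant (480).
4896 + 480 = 5376;  27558 + 5376 = 32934;  113060 + 32934 = 145994;  377427 + 145994 = 523421;  1086557 + 523421 = 1609978

1609978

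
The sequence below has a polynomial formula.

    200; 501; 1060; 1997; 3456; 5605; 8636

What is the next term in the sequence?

12765

First differences: 301 , 559 , 937 , 1459 , 2149 , 3031
Second differences: 258 , 378 , 522 , 690 , 882
Third differences: 120 , 144 , 168 , 192
Fourth differences: 24 , 24 , 24
Fourth differences constant at 24.
192 + 24 = 216;  882 + 216 = 1098;  3031 + 1098 = 4129;  8636 + 4129 = 12765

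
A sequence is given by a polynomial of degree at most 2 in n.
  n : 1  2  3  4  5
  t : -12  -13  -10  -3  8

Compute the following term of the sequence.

23

First differences: -1  3  7  11
Second differences: 4  4  4
Second differences constant at 4.
11 + 4 = 15;  8 + 15 = 23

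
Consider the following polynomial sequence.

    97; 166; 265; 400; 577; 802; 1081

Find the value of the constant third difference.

First differences: 69, 99, 135, 177, 225, 279
Second differences: 30, 36, 42, 48, 54
Third differences: 6, 6, 6, 6

6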